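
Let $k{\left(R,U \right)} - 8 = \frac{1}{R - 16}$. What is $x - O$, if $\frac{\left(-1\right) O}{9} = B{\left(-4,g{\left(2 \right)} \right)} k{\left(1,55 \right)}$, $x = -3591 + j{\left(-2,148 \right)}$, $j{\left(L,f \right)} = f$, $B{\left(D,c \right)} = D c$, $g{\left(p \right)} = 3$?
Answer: $- \frac{21499}{5} \approx -4299.8$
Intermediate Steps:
$k{\left(R,U \right)} = 8 + \frac{1}{-16 + R}$ ($k{\left(R,U \right)} = 8 + \frac{1}{R - 16} = 8 + \frac{1}{-16 + R}$)
$x = -3443$ ($x = -3591 + 148 = -3443$)
$O = \frac{4284}{5}$ ($O = - 9 \left(-4\right) 3 \frac{-127 + 8 \cdot 1}{-16 + 1} = - 9 \left(- 12 \frac{-127 + 8}{-15}\right) = - 9 \left(- 12 \left(\left(- \frac{1}{15}\right) \left(-119\right)\right)\right) = - 9 \left(\left(-12\right) \frac{119}{15}\right) = \left(-9\right) \left(- \frac{476}{5}\right) = \frac{4284}{5} \approx 856.8$)
$x - O = -3443 - \frac{4284}{5} = - \frac{21499}{5}$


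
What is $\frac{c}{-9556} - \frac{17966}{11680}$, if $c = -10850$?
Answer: $- \frac{5619387}{13951760} \approx -0.40277$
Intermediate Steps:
$\frac{c}{-9556} - \frac{17966}{11680} = - \frac{10850}{-9556} - \frac{17966}{11680} = \left(-10850\right) \left(- \frac{1}{9556}\right) - \frac{8983}{5840} = \frac{5425}{4778} - \frac{8983}{5840} = - \frac{5619387}{13951760}$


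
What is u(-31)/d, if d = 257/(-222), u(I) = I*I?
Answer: -213342/257 ≈ -830.13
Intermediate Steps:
u(I) = I²
d = -257/222 (d = 257*(-1/222) = -257/222 ≈ -1.1577)
u(-31)/d = (-31)²/(-257/222) = 961*(-222/257) = -213342/257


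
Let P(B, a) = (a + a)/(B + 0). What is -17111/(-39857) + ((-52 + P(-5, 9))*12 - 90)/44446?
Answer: 1825839464/4428710555 ≈ 0.41227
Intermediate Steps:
P(B, a) = 2*a/B (P(B, a) = (2*a)/B = 2*a/B)
-17111/(-39857) + ((-52 + P(-5, 9))*12 - 90)/44446 = -17111/(-39857) + ((-52 + 2*9/(-5))*12 - 90)/44446 = -17111*(-1/39857) + ((-52 + 2*9*(-⅕))*12 - 90)*(1/44446) = 17111/39857 + ((-52 - 18/5)*12 - 90)*(1/44446) = 17111/39857 + (-278/5*12 - 90)*(1/44446) = 17111/39857 + (-3336/5 - 90)*(1/44446) = 17111/39857 - 3786/5*1/44446 = 17111/39857 - 1893/111115 = 1825839464/4428710555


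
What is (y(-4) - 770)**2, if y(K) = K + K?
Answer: 605284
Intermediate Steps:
y(K) = 2*K
(y(-4) - 770)**2 = (2*(-4) - 770)**2 = (-8 - 770)**2 = (-778)**2 = 605284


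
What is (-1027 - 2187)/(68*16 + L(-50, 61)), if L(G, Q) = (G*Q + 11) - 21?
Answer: 1607/986 ≈ 1.6298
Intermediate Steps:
L(G, Q) = -10 + G*Q (L(G, Q) = (11 + G*Q) - 21 = -10 + G*Q)
(-1027 - 2187)/(68*16 + L(-50, 61)) = (-1027 - 2187)/(68*16 + (-10 - 50*61)) = -3214/(1088 + (-10 - 3050)) = -3214/(1088 - 3060) = -3214/(-1972) = -3214*(-1/1972) = 1607/986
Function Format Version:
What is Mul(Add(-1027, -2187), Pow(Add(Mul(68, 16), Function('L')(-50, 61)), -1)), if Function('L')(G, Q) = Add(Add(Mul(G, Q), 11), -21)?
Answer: Rational(1607, 986) ≈ 1.6298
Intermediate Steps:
Function('L')(G, Q) = Add(-10, Mul(G, Q)) (Function('L')(G, Q) = Add(Add(11, Mul(G, Q)), -21) = Add(-10, Mul(G, Q)))
Mul(Add(-1027, -2187), Pow(Add(Mul(68, 16), Function('L')(-50, 61)), -1)) = Mul(Add(-1027, -2187), Pow(Add(Mul(68, 16), Add(-10, Mul(-50, 61))), -1)) = Mul(-3214, Pow(Add(1088, Add(-10, -3050)), -1)) = Mul(-3214, Pow(Add(1088, -3060), -1)) = Mul(-3214, Pow(-1972, -1)) = Mul(-3214, Rational(-1, 1972)) = Rational(1607, 986)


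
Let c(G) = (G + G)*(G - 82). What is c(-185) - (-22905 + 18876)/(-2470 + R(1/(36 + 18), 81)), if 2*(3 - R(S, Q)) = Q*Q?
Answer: 1135582992/11495 ≈ 98789.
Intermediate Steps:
c(G) = 2*G*(-82 + G) (c(G) = (2*G)*(-82 + G) = 2*G*(-82 + G))
R(S, Q) = 3 - Q²/2 (R(S, Q) = 3 - Q*Q/2 = 3 - Q²/2)
c(-185) - (-22905 + 18876)/(-2470 + R(1/(36 + 18), 81)) = 2*(-185)*(-82 - 185) - (-22905 + 18876)/(-2470 + (3 - ½*81²)) = 2*(-185)*(-267) - (-4029)/(-2470 + (3 - ½*6561)) = 98790 - (-4029)/(-2470 + (3 - 6561/2)) = 98790 - (-4029)/(-2470 - 6555/2) = 98790 - (-4029)/(-11495/2) = 98790 - (-4029)*(-2)/11495 = 98790 - 1*8058/11495 = 98790 - 8058/11495 = 1135582992/11495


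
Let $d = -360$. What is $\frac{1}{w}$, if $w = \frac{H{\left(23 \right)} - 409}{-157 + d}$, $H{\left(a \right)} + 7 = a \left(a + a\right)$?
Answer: $- \frac{517}{642} \approx -0.8053$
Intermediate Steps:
$H{\left(a \right)} = -7 + 2 a^{2}$ ($H{\left(a \right)} = -7 + a \left(a + a\right) = -7 + a 2 a = -7 + 2 a^{2}$)
$w = - \frac{642}{517}$ ($w = \frac{\left(-7 + 2 \cdot 23^{2}\right) - 409}{-157 - 360} = \frac{\left(-7 + 2 \cdot 529\right) - 409}{-517} = \left(\left(-7 + 1058\right) - 409\right) \left(- \frac{1}{517}\right) = \left(1051 - 409\right) \left(- \frac{1}{517}\right) = 642 \left(- \frac{1}{517}\right) = - \frac{642}{517} \approx -1.2418$)
$\frac{1}{w} = \frac{1}{- \frac{642}{517}} = - \frac{517}{642}$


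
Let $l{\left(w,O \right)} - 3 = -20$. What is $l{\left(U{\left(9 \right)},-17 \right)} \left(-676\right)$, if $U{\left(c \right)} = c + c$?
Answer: $11492$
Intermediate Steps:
$U{\left(c \right)} = 2 c$
$l{\left(w,O \right)} = -17$ ($l{\left(w,O \right)} = 3 - 20 = -17$)
$l{\left(U{\left(9 \right)},-17 \right)} \left(-676\right) = \left(-17\right) \left(-676\right) = 11492$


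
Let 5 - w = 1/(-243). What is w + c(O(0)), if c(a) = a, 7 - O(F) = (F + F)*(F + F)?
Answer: 2917/243 ≈ 12.004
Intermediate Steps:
O(F) = 7 - 4*F**2 (O(F) = 7 - (F + F)*(F + F) = 7 - 2*F*2*F = 7 - 4*F**2)
w = 1216/243 (w = 5 - 1/(-243) = 5 - 1*(-1/243) = 5 + 1/243 = 1216/243 ≈ 5.0041)
w + c(O(0)) = 1216/243 + (7 - 4*0**2) = 1216/243 + (7 - 4*0) = 1216/243 + (7 + 0) = 1216/243 + 7 = 2917/243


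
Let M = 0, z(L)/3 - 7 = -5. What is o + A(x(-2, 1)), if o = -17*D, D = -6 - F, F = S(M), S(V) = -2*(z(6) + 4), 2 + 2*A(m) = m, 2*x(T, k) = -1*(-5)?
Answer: -951/4 ≈ -237.75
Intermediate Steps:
z(L) = 6 (z(L) = 21 + 3*(-5) = 21 - 15 = 6)
x(T, k) = 5/2 (x(T, k) = (-1*(-5))/2 = (1/2)*5 = 5/2)
A(m) = -1 + m/2
S(V) = -20 (S(V) = -2*(6 + 4) = -2*10 = -20)
F = -20
D = 14 (D = -6 - 1*(-20) = -6 + 20 = 14)
o = -238 (o = -17*14 = -238)
o + A(x(-2, 1)) = -238 + (-1 + (1/2)*(5/2)) = -238 + (-1 + 5/4) = -238 + 1/4 = -951/4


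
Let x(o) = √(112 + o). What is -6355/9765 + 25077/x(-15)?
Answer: -41/63 + 25077*√97/97 ≈ 2545.5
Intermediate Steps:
-6355/9765 + 25077/x(-15) = -6355/9765 + 25077/(√(112 - 15)) = -6355*1/9765 + 25077/(√97) = -41/63 + 25077*(√97/97) = -41/63 + 25077*√97/97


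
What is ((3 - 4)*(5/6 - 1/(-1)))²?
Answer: 121/36 ≈ 3.3611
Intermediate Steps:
((3 - 4)*(5/6 - 1/(-1)))² = (-(5*(⅙) - 1*(-1)))² = (-(⅚ + 1))² = (-1*11/6)² = (-11/6)² = 121/36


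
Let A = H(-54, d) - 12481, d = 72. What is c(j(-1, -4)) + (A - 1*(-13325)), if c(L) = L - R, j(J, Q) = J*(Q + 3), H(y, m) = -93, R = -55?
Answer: 807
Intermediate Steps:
j(J, Q) = J*(3 + Q)
c(L) = 55 + L (c(L) = L - 1*(-55) = L + 55 = 55 + L)
A = -12574 (A = -93 - 12481 = -12574)
c(j(-1, -4)) + (A - 1*(-13325)) = (55 - (3 - 4)) + (-12574 - 1*(-13325)) = (55 - 1*(-1)) + (-12574 + 13325) = (55 + 1) + 751 = 56 + 751 = 807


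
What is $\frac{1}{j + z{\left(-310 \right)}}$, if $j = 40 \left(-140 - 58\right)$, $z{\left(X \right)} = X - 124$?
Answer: $- \frac{1}{8354} \approx -0.0001197$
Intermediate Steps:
$z{\left(X \right)} = -124 + X$
$j = -7920$ ($j = 40 \left(-198\right) = -7920$)
$\frac{1}{j + z{\left(-310 \right)}} = \frac{1}{-7920 - 434} = \frac{1}{-8354} = - \frac{1}{8354}$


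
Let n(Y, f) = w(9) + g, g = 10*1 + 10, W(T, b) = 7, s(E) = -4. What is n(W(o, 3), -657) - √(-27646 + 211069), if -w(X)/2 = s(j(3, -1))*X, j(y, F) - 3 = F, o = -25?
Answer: 92 - √183423 ≈ -336.28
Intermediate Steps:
j(y, F) = 3 + F
w(X) = 8*X (w(X) = -(-8)*X = 8*X)
g = 20 (g = 10 + 10 = 20)
n(Y, f) = 92 (n(Y, f) = 8*9 + 20 = 72 + 20 = 92)
n(W(o, 3), -657) - √(-27646 + 211069) = 92 - √(-27646 + 211069) = 92 - √183423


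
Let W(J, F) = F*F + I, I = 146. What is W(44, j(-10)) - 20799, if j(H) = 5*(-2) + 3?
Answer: -20604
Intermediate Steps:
j(H) = -7 (j(H) = -10 + 3 = -7)
W(J, F) = 146 + F² (W(J, F) = F*F + 146 = F² + 146 = 146 + F²)
W(44, j(-10)) - 20799 = (146 + (-7)²) - 20799 = (146 + 49) - 20799 = 195 - 20799 = -20604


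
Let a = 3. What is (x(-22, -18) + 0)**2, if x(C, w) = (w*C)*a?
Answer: 1411344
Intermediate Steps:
x(C, w) = 3*C*w (x(C, w) = (w*C)*3 = (C*w)*3 = 3*C*w)
(x(-22, -18) + 0)**2 = (3*(-22)*(-18) + 0)**2 = (1188 + 0)**2 = 1188**2 = 1411344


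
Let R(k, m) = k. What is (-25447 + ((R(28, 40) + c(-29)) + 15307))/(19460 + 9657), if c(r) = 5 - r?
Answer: -10078/29117 ≈ -0.34612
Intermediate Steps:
(-25447 + ((R(28, 40) + c(-29)) + 15307))/(19460 + 9657) = (-25447 + ((28 + (5 - 1*(-29))) + 15307))/(19460 + 9657) = (-25447 + ((28 + (5 + 29)) + 15307))/29117 = (-25447 + ((28 + 34) + 15307))*(1/29117) = (-25447 + (62 + 15307))*(1/29117) = (-25447 + 15369)*(1/29117) = -10078*1/29117 = -10078/29117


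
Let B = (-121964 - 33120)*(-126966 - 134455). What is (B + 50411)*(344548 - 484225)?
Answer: -5662821916977675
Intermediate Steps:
B = 40542214364 (B = -155084*(-261421) = 40542214364)
(B + 50411)*(344548 - 484225) = (40542214364 + 50411)*(344548 - 484225) = 40542264775*(-139677) = -5662821916977675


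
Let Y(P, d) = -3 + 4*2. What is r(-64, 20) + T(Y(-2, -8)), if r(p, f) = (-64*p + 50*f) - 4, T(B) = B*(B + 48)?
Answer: 5357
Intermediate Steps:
Y(P, d) = 5 (Y(P, d) = -3 + 8 = 5)
T(B) = B*(48 + B)
r(p, f) = -4 - 64*p + 50*f
r(-64, 20) + T(Y(-2, -8)) = (-4 - 64*(-64) + 50*20) + 5*(48 + 5) = (-4 + 4096 + 1000) + 5*53 = 5092 + 265 = 5357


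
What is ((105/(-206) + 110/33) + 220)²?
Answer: 18962667025/381924 ≈ 49650.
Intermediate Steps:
((105/(-206) + 110/33) + 220)² = ((105*(-1/206) + 110*(1/33)) + 220)² = ((-105/206 + 10/3) + 220)² = (1745/618 + 220)² = (137705/618)² = 18962667025/381924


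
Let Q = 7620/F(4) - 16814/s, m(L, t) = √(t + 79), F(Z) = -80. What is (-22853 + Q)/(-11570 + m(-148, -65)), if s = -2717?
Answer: 110953774625/55955522348 + 249334325*√14/1454843581048 ≈ 1.9835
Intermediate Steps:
m(L, t) = √(79 + t)
Q = -967921/10868 (Q = 7620/(-80) - 16814/(-2717) = 7620*(-1/80) - 16814*(-1/2717) = -381/4 + 16814/2717 = -967921/10868 ≈ -89.062)
(-22853 + Q)/(-11570 + m(-148, -65)) = (-22853 - 967921/10868)/(-11570 + √(79 - 65)) = -249334325/(10868*(-11570 + √14))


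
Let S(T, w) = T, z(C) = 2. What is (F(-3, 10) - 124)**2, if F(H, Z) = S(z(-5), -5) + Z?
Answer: 12544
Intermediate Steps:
F(H, Z) = 2 + Z
(F(-3, 10) - 124)**2 = ((2 + 10) - 124)**2 = (12 - 124)**2 = (-112)**2 = 12544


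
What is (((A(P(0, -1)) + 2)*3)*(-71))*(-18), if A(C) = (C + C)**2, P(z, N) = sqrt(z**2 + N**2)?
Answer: 23004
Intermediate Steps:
P(z, N) = sqrt(N**2 + z**2)
A(C) = 4*C**2 (A(C) = (2*C)**2 = 4*C**2)
(((A(P(0, -1)) + 2)*3)*(-71))*(-18) = (((4*(sqrt((-1)**2 + 0**2))**2 + 2)*3)*(-71))*(-18) = (((4*(sqrt(1 + 0))**2 + 2)*3)*(-71))*(-18) = (((4*(sqrt(1))**2 + 2)*3)*(-71))*(-18) = (((4*1**2 + 2)*3)*(-71))*(-18) = (((4*1 + 2)*3)*(-71))*(-18) = (((4 + 2)*3)*(-71))*(-18) = ((6*3)*(-71))*(-18) = (18*(-71))*(-18) = -1278*(-18) = 23004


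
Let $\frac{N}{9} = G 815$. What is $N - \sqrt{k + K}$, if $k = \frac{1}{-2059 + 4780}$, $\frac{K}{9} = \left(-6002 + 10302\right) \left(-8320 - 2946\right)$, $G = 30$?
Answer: $220050 - \frac{i \sqrt{3228031733719479}}{2721} \approx 2.2005 \cdot 10^{5} - 20880.0 i$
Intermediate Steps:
$K = -435994200$ ($K = 9 \left(-6002 + 10302\right) \left(-8320 - 2946\right) = 9 \cdot 4300 \left(-11266\right) = 9 \left(-48443800\right) = -435994200$)
$k = \frac{1}{2721} \approx 0.00036751$
$N = 220050$ ($N = 9 \cdot 30 \cdot 815 = 9 \cdot 24450 = 220050$)
$N - \sqrt{k + K} = 220050 - \sqrt{\frac{1}{2721} - 435994200} = 220050 - \sqrt{- \frac{1186340218199}{2721}} = 220050 - \frac{i \sqrt{3228031733719479}}{2721}$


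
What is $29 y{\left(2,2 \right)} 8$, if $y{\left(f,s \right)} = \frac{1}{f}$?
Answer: $116$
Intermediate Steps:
$29 y{\left(2,2 \right)} 8 = \frac{29}{2} \cdot 8 = 116$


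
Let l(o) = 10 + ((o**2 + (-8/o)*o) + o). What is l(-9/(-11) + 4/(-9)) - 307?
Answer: -2984273/9801 ≈ -304.49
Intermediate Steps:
l(o) = 2 + o + o**2 (l(o) = 10 + ((o**2 - 8) + o) = 10 + ((-8 + o**2) + o) = 10 + (-8 + o + o**2) = 2 + o + o**2)
l(-9/(-11) + 4/(-9)) - 307 = (2 + (-9/(-11) + 4/(-9)) + (-9/(-11) + 4/(-9))**2) - 307 = (2 + (-9*(-1/11) + 4*(-1/9)) + (-9*(-1/11) + 4*(-1/9))**2) - 307 = (2 + (9/11 - 4/9) + (9/11 - 4/9)**2) - 307 = (2 + 37/99 + (37/99)**2) - 307 = (2 + 37/99 + 1369/9801) - 307 = 24634/9801 - 307 = -2984273/9801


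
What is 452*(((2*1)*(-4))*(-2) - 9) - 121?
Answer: 3043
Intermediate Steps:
452*(((2*1)*(-4))*(-2) - 9) - 121 = 452*((2*(-4))*(-2) - 9) - 121 = 452*(-8*(-2) - 9) - 121 = 452*(16 - 9) - 121 = 452*7 - 121 = 3164 - 121 = 3043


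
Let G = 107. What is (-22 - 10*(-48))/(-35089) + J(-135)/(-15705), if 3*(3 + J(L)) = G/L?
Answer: -2866732792/223184461725 ≈ -0.012845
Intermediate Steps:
J(L) = -3 + 107/(3*L) (J(L) = -3 + (107/L)/3 = -3 + 107/(3*L))
(-22 - 10*(-48))/(-35089) + J(-135)/(-15705) = (-22 - 10*(-48))/(-35089) + (-3 + (107/3)/(-135))/(-15705) = (-22 + 480)*(-1/35089) + (-3 + (107/3)*(-1/135))*(-1/15705) = 458*(-1/35089) + (-3 - 107/405)*(-1/15705) = -458/35089 - 1322/405*(-1/15705) = -458/35089 + 1322/6360525 = -2866732792/223184461725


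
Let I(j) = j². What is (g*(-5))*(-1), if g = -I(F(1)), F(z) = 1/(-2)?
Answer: -5/4 ≈ -1.2500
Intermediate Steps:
F(z) = -½
g = -¼ (g = -(-½)² = -1*¼ = -¼ ≈ -0.25000)
(g*(-5))*(-1) = -¼*(-5)*(-1) = (5/4)*(-1) = -5/4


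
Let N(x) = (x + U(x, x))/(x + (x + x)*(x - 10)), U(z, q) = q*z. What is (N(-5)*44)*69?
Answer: 12144/29 ≈ 418.76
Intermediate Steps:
N(x) = (x + x²)/(x + 2*x*(-10 + x)) (N(x) = (x + x*x)/(x + (x + x)*(x - 10)) = (x + x²)/(x + (2*x)*(-10 + x)) = (x + x²)/(x + 2*x*(-10 + x)))
(N(-5)*44)*69 = (((1 - 5)/(-19 + 2*(-5)))*44)*69 = ((-4/(-19 - 10))*44)*69 = ((-4/(-29))*44)*69 = (-1/29*(-4)*44)*69 = ((4/29)*44)*69 = (176/29)*69 = 12144/29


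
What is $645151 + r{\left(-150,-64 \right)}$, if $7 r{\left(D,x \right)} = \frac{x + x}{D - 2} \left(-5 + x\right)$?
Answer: $\frac{85803979}{133} \approx 6.4514 \cdot 10^{5}$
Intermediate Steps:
$r{\left(D,x \right)} = \frac{2 x \left(-5 + x\right)}{7 \left(-2 + D\right)}$ ($r{\left(D,x \right)} = \frac{\frac{x + x}{D - 2} \left(-5 + x\right)}{7} = \frac{\frac{2 x}{-2 + D} \left(-5 + x\right)}{7} = \frac{2 x \frac{1}{-2 + D} \left(-5 + x\right)}{7} = \frac{2 x \left(-5 + x\right)}{7 \left(-2 + D\right)}$)
$645151 + r{\left(-150,-64 \right)} = 645151 + \frac{2}{7} \left(-64\right) \frac{1}{-2 - 150} \left(-5 - 64\right) = 645151 + \frac{2}{7} \left(-64\right) \frac{1}{-152} \left(-69\right) = 645151 + \frac{2}{7} \left(-64\right) \left(- \frac{1}{152}\right) \left(-69\right) = 645151 - \frac{1104}{133} = \frac{85803979}{133}$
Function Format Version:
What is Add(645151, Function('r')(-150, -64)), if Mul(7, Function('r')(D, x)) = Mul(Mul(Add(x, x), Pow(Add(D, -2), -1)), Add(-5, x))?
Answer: Rational(85803979, 133) ≈ 6.4514e+5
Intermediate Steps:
Function('r')(D, x) = Mul(Rational(2, 7), x, Pow(Add(-2, D), -1), Add(-5, x)) (Function('r')(D, x) = Mul(Rational(1, 7), Mul(Mul(Add(x, x), Pow(Add(D, -2), -1)), Add(-5, x))) = Mul(Rational(1, 7), Mul(Mul(Mul(2, x), Pow(Add(-2, D), -1)), Add(-5, x))) = Mul(Rational(1, 7), Mul(Mul(2, x, Pow(Add(-2, D), -1)), Add(-5, x))) = Mul(Rational(1, 7), Mul(2, x, Pow(Add(-2, D), -1), Add(-5, x))) = Mul(Rational(2, 7), x, Pow(Add(-2, D), -1), Add(-5, x)))
Add(645151, Function('r')(-150, -64)) = Add(645151, Mul(Rational(2, 7), -64, Pow(Add(-2, -150), -1), Add(-5, -64))) = Add(645151, Mul(Rational(2, 7), -64, Pow(-152, -1), -69)) = Add(645151, Mul(Rational(2, 7), -64, Rational(-1, 152), -69)) = Add(645151, Rational(-1104, 133)) = Rational(85803979, 133)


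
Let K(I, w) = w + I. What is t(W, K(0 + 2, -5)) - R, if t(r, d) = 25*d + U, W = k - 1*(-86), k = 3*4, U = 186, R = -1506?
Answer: 1617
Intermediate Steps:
k = 12
K(I, w) = I + w
W = 98 (W = 12 - 1*(-86) = 12 + 86 = 98)
t(r, d) = 186 + 25*d (t(r, d) = 25*d + 186 = 186 + 25*d)
t(W, K(0 + 2, -5)) - R = (186 + 25*((0 + 2) - 5)) - 1*(-1506) = (186 + 25*(2 - 5)) + 1506 = (186 + 25*(-3)) + 1506 = (186 - 75) + 1506 = 111 + 1506 = 1617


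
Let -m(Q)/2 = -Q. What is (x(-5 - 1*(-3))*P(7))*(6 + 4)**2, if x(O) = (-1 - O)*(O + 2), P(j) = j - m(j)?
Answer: 0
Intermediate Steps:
m(Q) = 2*Q (m(Q) = -(-2)*Q = 2*Q)
P(j) = -j (P(j) = j - 2*j = -j)
x(O) = (-1 - O)*(2 + O)
(x(-5 - 1*(-3))*P(7))*(6 + 4)**2 = ((-2 - (-5 - 1*(-3))**2 - 3*(-5 - 1*(-3)))*(-1*7))*(6 + 4)**2 = ((-2 - (-5 + 3)**2 - 3*(-5 + 3))*(-7))*10**2 = ((-2 - 1*(-2)**2 - 3*(-2))*(-7))*100 = ((-2 - 1*4 + 6)*(-7))*100 = ((-2 - 4 + 6)*(-7))*100 = (0*(-7))*100 = 0*100 = 0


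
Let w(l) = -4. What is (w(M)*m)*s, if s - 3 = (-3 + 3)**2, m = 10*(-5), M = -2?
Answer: 600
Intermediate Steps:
m = -50
s = 3 (s = 3 + (-3 + 3)**2 = 3 + 0**2 = 3 + 0 = 3)
(w(M)*m)*s = -4*(-50)*3 = 200*3 = 600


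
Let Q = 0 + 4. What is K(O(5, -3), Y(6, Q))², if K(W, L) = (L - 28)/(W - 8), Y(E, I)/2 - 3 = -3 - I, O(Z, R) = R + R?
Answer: 324/49 ≈ 6.6122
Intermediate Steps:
Q = 4
O(Z, R) = 2*R
Y(E, I) = -2*I (Y(E, I) = 6 + 2*(-3 - I) = 6 + (-6 - 2*I) = -2*I)
K(W, L) = (-28 + L)/(-8 + W)
K(O(5, -3), Y(6, Q))² = ((-28 - 2*4)/(-8 + 2*(-3)))² = ((-28 - 8)/(-8 - 6))² = (-36/(-14))² = (-1/14*(-36))² = (18/7)² = 324/49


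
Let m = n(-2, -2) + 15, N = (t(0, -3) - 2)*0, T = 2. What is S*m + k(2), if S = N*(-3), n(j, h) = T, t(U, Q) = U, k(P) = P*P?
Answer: 4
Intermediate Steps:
k(P) = P**2
n(j, h) = 2
N = 0 (N = (0 - 2)*0 = -2*0 = 0)
m = 17 (m = 2 + 15 = 17)
S = 0 (S = 0*(-3) = 0)
S*m + k(2) = 0*17 + 2**2 = 0 + 4 = 4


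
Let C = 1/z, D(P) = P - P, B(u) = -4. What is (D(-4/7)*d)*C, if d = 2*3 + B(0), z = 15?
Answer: 0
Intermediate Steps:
d = 2 (d = 2*3 - 4 = 6 - 4 = 2)
D(P) = 0
C = 1/15 ≈ 0.066667
(D(-4/7)*d)*C = (0*2)*(1/15) = 0*(1/15) = 0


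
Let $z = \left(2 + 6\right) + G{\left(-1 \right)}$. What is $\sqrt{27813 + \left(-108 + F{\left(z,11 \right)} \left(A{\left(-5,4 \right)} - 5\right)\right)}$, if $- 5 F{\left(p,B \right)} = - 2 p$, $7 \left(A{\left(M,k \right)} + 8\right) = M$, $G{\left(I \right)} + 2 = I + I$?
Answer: $\frac{\sqrt{33911745}}{35} \approx 166.38$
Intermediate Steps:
$G{\left(I \right)} = -2 + 2 I$ ($G{\left(I \right)} = -2 + \left(I + I\right) = -2 + 2 I$)
$A{\left(M,k \right)} = -8 + \frac{M}{7}$
$z = 4$ ($z = \left(2 + 6\right) + \left(-2 + 2 \left(-1\right)\right) = 8 - 4 = 4$)
$F{\left(p,B \right)} = \frac{2 p}{5}$ ($F{\left(p,B \right)} = - \frac{\left(-2\right) p}{5} = \frac{2 p}{5}$)
$\sqrt{27813 + \left(-108 + F{\left(z,11 \right)} \left(A{\left(-5,4 \right)} - 5\right)\right)} = \sqrt{27813 - \left(108 - \frac{2}{5} \cdot 4 \left(\left(-8 + \frac{1}{7} \left(-5\right)\right) - 5\right)\right)} = \sqrt{27813 - \left(108 - \frac{8 \left(\left(-8 - \frac{5}{7}\right) - 5\right)}{5}\right)} = \sqrt{27813 - \left(108 - \frac{8 \left(- \frac{61}{7} - 5\right)}{5}\right)} = \sqrt{27813 + \left(-108 + \frac{8}{5} \left(- \frac{96}{7}\right)\right)} = \sqrt{27813 - \frac{4548}{35}} = \sqrt{\frac{968907}{35}} = \frac{\sqrt{33911745}}{35}$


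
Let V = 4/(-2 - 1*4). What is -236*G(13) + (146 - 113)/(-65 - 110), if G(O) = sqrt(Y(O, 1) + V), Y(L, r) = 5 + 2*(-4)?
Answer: -33/175 - 236*I*sqrt(33)/3 ≈ -0.18857 - 451.91*I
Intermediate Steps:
V = -2/3 (V = 4/(-2 - 4) = 4/(-6) = 4*(-1/6) = -2/3 ≈ -0.66667)
Y(L, r) = -3 (Y(L, r) = 5 - 8 = -3)
G(O) = I*sqrt(33)/3 (G(O) = sqrt(-3 - 2/3) = sqrt(-11/3) = I*sqrt(33)/3)
-236*G(13) + (146 - 113)/(-65 - 110) = -236*I*sqrt(33)/3 + (146 - 113)/(-65 - 110) = -236*I*sqrt(33)/3 + 33/(-175) = -236*I*sqrt(33)/3 + 33*(-1/175) = -236*I*sqrt(33)/3 - 33/175 = -33/175 - 236*I*sqrt(33)/3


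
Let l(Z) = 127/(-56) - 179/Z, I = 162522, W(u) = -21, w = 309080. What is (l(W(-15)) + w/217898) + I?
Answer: 2974850843623/18303432 ≈ 1.6253e+5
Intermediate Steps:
l(Z) = -127/56 - 179/Z (l(Z) = 127*(-1/56) - 179/Z = -127/56 - 179/Z)
(l(W(-15)) + w/217898) + I = ((-127/56 - 179/(-21)) + 309080/217898) + 162522 = ((-127/56 - 179*(-1/21)) + 309080*(1/217898)) + 162522 = ((-127/56 + 179/21) + 154540/108949) + 162522 = (1051/168 + 154540/108949) + 162522 = 140468119/18303432 + 162522 = 2974850843623/18303432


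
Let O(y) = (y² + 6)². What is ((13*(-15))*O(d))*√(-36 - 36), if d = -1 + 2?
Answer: -57330*I*√2 ≈ -81077.0*I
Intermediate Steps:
d = 1
O(y) = (6 + y²)²
((13*(-15))*O(d))*√(-36 - 36) = ((13*(-15))*(6 + 1²)²)*√(-36 - 36) = (-195*(6 + 1)²)*√(-72) = (-195*7²)*(6*I*√2) = (-195*49)*(6*I*√2) = -57330*I*√2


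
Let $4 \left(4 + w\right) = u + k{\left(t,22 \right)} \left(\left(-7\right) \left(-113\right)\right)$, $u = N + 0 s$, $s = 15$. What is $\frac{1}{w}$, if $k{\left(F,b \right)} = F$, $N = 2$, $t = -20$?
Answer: $- \frac{2}{7917} \approx -0.00025262$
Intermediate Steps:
$u = 2$ ($u = 2 + 0 \cdot 15 = 2 + 0 = 2$)
$w = - \frac{7917}{2}$ ($w = -4 + \frac{2 - 20 \left(\left(-7\right) \left(-113\right)\right)}{4} = -4 + \frac{2 - 15820}{4} = -4 + \frac{1}{4} \left(-15818\right) = -4 - \frac{7909}{2} = - \frac{7917}{2} \approx -3958.5$)
$\frac{1}{w} = \frac{1}{- \frac{7917}{2}} = - \frac{2}{7917}$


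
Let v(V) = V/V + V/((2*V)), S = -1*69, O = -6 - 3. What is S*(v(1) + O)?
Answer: 1035/2 ≈ 517.50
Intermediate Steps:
O = -9
S = -69
v(V) = 3/2 (v(V) = 1 + V*(1/(2*V)) = 1 + 1/2 = 3/2)
S*(v(1) + O) = -69*(3/2 - 9) = -69*(-15/2) = 1035/2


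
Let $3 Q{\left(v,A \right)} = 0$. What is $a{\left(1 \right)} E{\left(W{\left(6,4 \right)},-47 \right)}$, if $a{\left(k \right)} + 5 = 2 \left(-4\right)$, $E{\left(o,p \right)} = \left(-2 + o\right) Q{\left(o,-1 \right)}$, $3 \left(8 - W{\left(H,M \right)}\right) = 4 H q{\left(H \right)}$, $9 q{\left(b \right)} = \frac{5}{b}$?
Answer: $0$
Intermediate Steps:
$Q{\left(v,A \right)} = 0$ ($Q{\left(v,A \right)} = \frac{1}{3} \cdot 0 = 0$)
$q{\left(b \right)} = \frac{5}{9 b}$ ($q{\left(b \right)} = \frac{5 \frac{1}{b}}{9} = \frac{5}{9 b}$)
$W{\left(H,M \right)} = \frac{196}{27}$ ($W{\left(H,M \right)} = 8 - \frac{4 H \frac{5}{9 H}}{3} = 8 - \frac{20}{27} = \frac{196}{27}$)
$E{\left(o,p \right)} = 0$ ($E{\left(o,p \right)} = \left(-2 + o\right) 0 = 0$)
$a{\left(k \right)} = -13$ ($a{\left(k \right)} = -5 + 2 \left(-4\right) = -5 - 8 = -13$)
$a{\left(1 \right)} E{\left(W{\left(6,4 \right)},-47 \right)} = \left(-13\right) 0 = 0$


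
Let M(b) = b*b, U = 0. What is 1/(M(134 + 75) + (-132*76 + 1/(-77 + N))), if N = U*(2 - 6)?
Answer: 77/2590972 ≈ 2.9719e-5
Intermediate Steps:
N = 0 (N = 0*(2 - 6) = 0*(-4) = 0)
M(b) = b²
1/(M(134 + 75) + (-132*76 + 1/(-77 + N))) = 1/((134 + 75)² + (-132*76 + 1/(-77 + 0))) = 1/(209² + (-10032 + 1/(-77))) = 1/(43681 + (-10032 - 1/77)) = 1/(43681 - 772465/77) = 1/(2590972/77) = 77/2590972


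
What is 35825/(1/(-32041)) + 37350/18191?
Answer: -20880881758225/18191 ≈ -1.1479e+9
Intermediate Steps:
35825/(1/(-32041)) + 37350/18191 = 35825/(-1/32041) + 37350*(1/18191) = 35825*(-32041) + 37350/18191 = -1147868825 + 37350/18191 = -20880881758225/18191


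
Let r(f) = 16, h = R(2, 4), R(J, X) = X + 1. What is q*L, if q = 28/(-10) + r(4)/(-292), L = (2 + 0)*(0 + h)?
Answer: -2084/73 ≈ -28.548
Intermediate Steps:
R(J, X) = 1 + X
h = 5 (h = 1 + 4 = 5)
L = 10 (L = (2 + 0)*(0 + 5) = 2*5 = 10)
q = -1042/365 (q = 28/(-10) + 16/(-292) = 28*(-1/10) + 16*(-1/292) = -14/5 - 4/73 = -1042/365 ≈ -2.8548)
q*L = -1042/365*10 = -2084/73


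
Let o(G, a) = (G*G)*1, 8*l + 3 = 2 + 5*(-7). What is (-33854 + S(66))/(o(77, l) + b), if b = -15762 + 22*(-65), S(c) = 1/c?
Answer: 2234363/743358 ≈ 3.0058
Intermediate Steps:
l = -9/2 (l = -3/8 + (2 + 5*(-7))/8 = -3/8 + (2 - 35)/8 = -3/8 + (1/8)*(-33) = -3/8 - 33/8 = -9/2 ≈ -4.5000)
o(G, a) = G**2 (o(G, a) = G**2*1 = G**2)
b = -17192 (b = -15762 - 1430 = -17192)
(-33854 + S(66))/(o(77, l) + b) = (-33854 + 1/66)/(77**2 - 17192) = (-33854 + 1/66)/(5929 - 17192) = -2234363/66/(-11263) = -2234363/66*(-1/11263) = 2234363/743358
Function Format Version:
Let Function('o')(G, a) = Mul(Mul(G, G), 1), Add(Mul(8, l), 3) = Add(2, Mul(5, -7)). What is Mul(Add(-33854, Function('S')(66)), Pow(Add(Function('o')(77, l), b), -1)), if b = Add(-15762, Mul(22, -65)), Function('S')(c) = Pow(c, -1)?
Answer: Rational(2234363, 743358) ≈ 3.0058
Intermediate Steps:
l = Rational(-9, 2) (l = Add(Rational(-3, 8), Mul(Rational(1, 8), Add(2, Mul(5, -7)))) = Add(Rational(-3, 8), Mul(Rational(1, 8), Add(2, -35))) = Add(Rational(-3, 8), Mul(Rational(1, 8), -33)) = Add(Rational(-3, 8), Rational(-33, 8)) = Rational(-9, 2) ≈ -4.5000)
Function('o')(G, a) = Pow(G, 2) (Function('o')(G, a) = Mul(Pow(G, 2), 1) = Pow(G, 2))
b = -17192 (b = Add(-15762, -1430) = -17192)
Mul(Add(-33854, Function('S')(66)), Pow(Add(Function('o')(77, l), b), -1)) = Mul(Add(-33854, Pow(66, -1)), Pow(Add(Pow(77, 2), -17192), -1)) = Mul(Add(-33854, Rational(1, 66)), Pow(Add(5929, -17192), -1)) = Mul(Rational(-2234363, 66), Pow(-11263, -1)) = Mul(Rational(-2234363, 66), Rational(-1, 11263)) = Rational(2234363, 743358)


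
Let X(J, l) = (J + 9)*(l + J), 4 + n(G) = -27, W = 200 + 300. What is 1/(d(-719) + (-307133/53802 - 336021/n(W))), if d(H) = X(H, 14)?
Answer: 1667862/852917404819 ≈ 1.9555e-6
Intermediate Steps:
W = 500
n(G) = -31 (n(G) = -4 - 27 = -31)
X(J, l) = (9 + J)*(J + l)
d(H) = 126 + H**2 + 23*H (d(H) = H**2 + 9*H + 9*14 + H*14 = H**2 + 9*H + 126 + 14*H = 126 + H**2 + 23*H)
1/(d(-719) + (-307133/53802 - 336021/n(W))) = 1/((126 + (-719)**2 + 23*(-719)) + (-307133/53802 - 336021/(-31))) = 1/((126 + 516961 - 16537) + (-307133*1/53802 - 336021*(-1/31))) = 1/(500550 + (-307133/53802 + 336021/31)) = 1/(500550 + 18069080719/1667862) = 1/(852917404819/1667862) = 1667862/852917404819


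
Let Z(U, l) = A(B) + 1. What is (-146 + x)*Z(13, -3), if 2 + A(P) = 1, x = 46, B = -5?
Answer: 0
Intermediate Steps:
A(P) = -1 (A(P) = -2 + 1 = -1)
Z(U, l) = 0 (Z(U, l) = -1 + 1 = 0)
(-146 + x)*Z(13, -3) = (-146 + 46)*0 = -100*0 = 0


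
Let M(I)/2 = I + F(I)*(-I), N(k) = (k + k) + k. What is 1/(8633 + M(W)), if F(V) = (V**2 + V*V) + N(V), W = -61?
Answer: 1/894109 ≈ 1.1184e-6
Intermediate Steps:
N(k) = 3*k (N(k) = 2*k + k = 3*k)
F(V) = 2*V**2 + 3*V (F(V) = (V**2 + V*V) + 3*V = (V**2 + V**2) + 3*V = 2*V**2 + 3*V)
M(I) = 2*I - 2*I**2*(3 + 2*I) (M(I) = 2*(I + (I*(3 + 2*I))*(-I)) = 2*(I - I**2*(3 + 2*I)) = 2*I - 2*I**2*(3 + 2*I))
1/(8633 + M(W)) = 1/(8633 + 2*(-61)*(1 - 3*(-61) - 2*(-61)**2)) = 1/(8633 + 2*(-61)*(1 + 183 - 2*3721)) = 1/(8633 + 2*(-61)*(1 + 183 - 7442)) = 1/(8633 + 2*(-61)*(-7258)) = 1/(8633 + 885476) = 1/894109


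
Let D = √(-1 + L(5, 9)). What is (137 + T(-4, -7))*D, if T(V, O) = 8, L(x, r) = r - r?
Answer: 145*I ≈ 145.0*I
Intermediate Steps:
L(x, r) = 0
D = I (D = √(-1 + 0) = √(-1) = I ≈ 1.0*I)
(137 + T(-4, -7))*D = (137 + 8)*I = 145*I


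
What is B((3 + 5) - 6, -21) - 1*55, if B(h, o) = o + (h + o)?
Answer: -95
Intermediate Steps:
B(h, o) = h + 2*o
B((3 + 5) - 6, -21) - 1*55 = (((3 + 5) - 6) + 2*(-21)) - 1*55 = ((8 - 6) - 42) - 55 = (2 - 42) - 55 = -40 - 55 = -95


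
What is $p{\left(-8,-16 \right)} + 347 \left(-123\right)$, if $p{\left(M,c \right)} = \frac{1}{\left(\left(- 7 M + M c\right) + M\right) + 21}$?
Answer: $- \frac{8408156}{197} \approx -42681.0$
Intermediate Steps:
$p{\left(M,c \right)} = \frac{1}{21 - 6 M + M c}$ ($p{\left(M,c \right)} = \frac{1}{\left(- 6 M + M c\right) + 21} = \frac{1}{21 - 6 M + M c}$)
$p{\left(-8,-16 \right)} + 347 \left(-123\right) = \frac{1}{21 - -48 - -128} + 347 \left(-123\right) = \frac{1}{21 + 48 + 128} - 42681 = \frac{1}{197} - 42681 = - \frac{8408156}{197}$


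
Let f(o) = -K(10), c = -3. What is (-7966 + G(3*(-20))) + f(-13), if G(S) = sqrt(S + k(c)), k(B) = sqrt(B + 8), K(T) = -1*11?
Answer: -7955 + I*sqrt(60 - sqrt(5)) ≈ -7955.0 + 7.6003*I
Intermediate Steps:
K(T) = -11
k(B) = sqrt(8 + B)
f(o) = 11 (f(o) = -1*(-11) = 11)
G(S) = sqrt(S + sqrt(5)) (G(S) = sqrt(S + sqrt(8 - 3)) = sqrt(S + sqrt(5)))
(-7966 + G(3*(-20))) + f(-13) = (-7966 + sqrt(3*(-20) + sqrt(5))) + 11 = (-7966 + sqrt(-60 + sqrt(5))) + 11 = -7955 + sqrt(-60 + sqrt(5))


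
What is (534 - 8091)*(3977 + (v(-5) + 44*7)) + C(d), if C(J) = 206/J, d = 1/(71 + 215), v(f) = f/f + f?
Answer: -32292601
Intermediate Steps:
v(f) = 1 + f
d = 1/286 ≈ 0.0034965
(534 - 8091)*(3977 + (v(-5) + 44*7)) + C(d) = (534 - 8091)*(3977 + ((1 - 5) + 44*7)) + 206/(1/286) = -7557*(3977 + (-4 + 308)) + 206*286 = -7557*(3977 + 304) + 58916 = -7557*4281 + 58916 = -32351517 + 58916 = -32292601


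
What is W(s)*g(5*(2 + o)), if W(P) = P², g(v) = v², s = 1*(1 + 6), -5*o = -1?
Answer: 5929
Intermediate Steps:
o = ⅕ (o = -⅕*(-1) = ⅕ ≈ 0.20000)
s = 7 (s = 1*7 = 7)
W(s)*g(5*(2 + o)) = 7²*(5*(2 + ⅕))² = 49*(5*(11/5))² = 49*11² = 49*121 = 5929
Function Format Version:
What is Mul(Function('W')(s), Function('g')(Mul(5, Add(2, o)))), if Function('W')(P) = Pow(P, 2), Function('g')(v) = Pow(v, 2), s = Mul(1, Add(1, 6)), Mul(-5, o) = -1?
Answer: 5929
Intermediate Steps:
o = Rational(1, 5) (o = Mul(Rational(-1, 5), -1) = Rational(1, 5) ≈ 0.20000)
s = 7 (s = Mul(1, 7) = 7)
Mul(Function('W')(s), Function('g')(Mul(5, Add(2, o)))) = Mul(Pow(7, 2), Pow(Mul(5, Add(2, Rational(1, 5))), 2)) = Mul(49, Pow(Mul(5, Rational(11, 5)), 2)) = Mul(49, Pow(11, 2)) = Mul(49, 121) = 5929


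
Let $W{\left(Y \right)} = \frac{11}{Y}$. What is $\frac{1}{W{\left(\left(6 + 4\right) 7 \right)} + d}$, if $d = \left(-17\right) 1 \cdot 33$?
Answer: $- \frac{70}{39259} \approx -0.001783$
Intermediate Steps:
$d = -561$ ($d = \left(-17\right) 33 = -561$)
$\frac{1}{W{\left(\left(6 + 4\right) 7 \right)} + d} = \frac{1}{\frac{11}{\left(6 + 4\right) 7} - 561} = \frac{1}{\frac{11}{10 \cdot 7} - 561} = \frac{1}{\frac{11}{70} - 561} = \frac{1}{- \frac{39259}{70}} = - \frac{70}{39259}$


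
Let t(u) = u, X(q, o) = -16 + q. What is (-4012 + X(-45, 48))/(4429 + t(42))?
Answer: -4073/4471 ≈ -0.91098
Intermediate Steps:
(-4012 + X(-45, 48))/(4429 + t(42)) = (-4012 + (-16 - 45))/(4429 + 42) = (-4012 - 61)/4471 = -4073*1/4471 = -4073/4471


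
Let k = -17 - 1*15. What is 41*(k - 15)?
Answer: -1927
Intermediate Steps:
k = -32 (k = -17 - 15 = -32)
41*(k - 15) = 41*(-32 - 15) = 41*(-47) = -1927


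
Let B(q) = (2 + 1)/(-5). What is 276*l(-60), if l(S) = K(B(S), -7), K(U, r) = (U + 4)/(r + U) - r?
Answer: 34362/19 ≈ 1808.5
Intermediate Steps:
B(q) = -⅗ (B(q) = 3*(-⅕) = -⅗)
K(U, r) = -r + (4 + U)/(U + r) (K(U, r) = (4 + U)/(U + r) - r = -r + (4 + U)/(U + r))
l(S) = 249/38 (l(S) = (4 - ⅗ - 1*(-7)² - 1*(-⅗)*(-7))/(-⅗ - 7) = (4 - ⅗ - 1*49 - 21/5)/(-38/5) = -5*(4 - ⅗ - 49 - 21/5)/38 = -5/38*(-249/5) = 249/38)
276*l(-60) = 276*(249/38) = 34362/19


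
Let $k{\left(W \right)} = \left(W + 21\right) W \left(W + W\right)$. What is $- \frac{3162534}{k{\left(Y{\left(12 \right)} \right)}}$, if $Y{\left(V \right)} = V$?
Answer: $- \frac{527089}{1584} \approx -332.76$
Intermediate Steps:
$k{\left(W \right)} = 2 W^{2} \left(21 + W\right)$ ($k{\left(W \right)} = \left(21 + W\right) W 2 W = W \left(21 + W\right) 2 W = 2 W^{2} \left(21 + W\right)$)
$- \frac{3162534}{k{\left(Y{\left(12 \right)} \right)}} = - \frac{3162534}{2 \cdot 12^{2} \left(21 + 12\right)} = - \frac{3162534}{2 \cdot 144 \cdot 33} = - \frac{3162534}{9504} = \left(-3162534\right) \frac{1}{9504} = - \frac{527089}{1584}$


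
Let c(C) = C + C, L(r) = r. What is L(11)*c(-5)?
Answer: -110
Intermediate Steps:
c(C) = 2*C
L(11)*c(-5) = 11*(2*(-5)) = 11*(-10) = -110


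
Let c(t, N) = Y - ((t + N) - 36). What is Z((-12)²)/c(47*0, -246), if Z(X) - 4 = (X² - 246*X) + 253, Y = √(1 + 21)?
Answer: -2034771/39751 + 14431*√22/79502 ≈ -50.337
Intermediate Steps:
Y = √22 ≈ 4.6904
c(t, N) = 36 + √22 - N - t (c(t, N) = √22 - ((t + N) - 36) = √22 - ((N + t) - 36) = √22 - (-36 + N + t) = √22 + (36 - N - t) = 36 + √22 - N - t)
Z(X) = 257 + X² - 246*X (Z(X) = 4 + ((X² - 246*X) + 253) = 4 + (253 + X² - 246*X) = 257 + X² - 246*X)
Z((-12)²)/c(47*0, -246) = (257 + ((-12)²)² - 246*(-12)²)/(36 + √22 - 1*(-246) - 47*0) = (257 + 144² - 246*144)/(36 + √22 + 246 - 1*0) = (257 + 20736 - 35424)/(36 + √22 + 246 + 0) = -14431/(282 + √22)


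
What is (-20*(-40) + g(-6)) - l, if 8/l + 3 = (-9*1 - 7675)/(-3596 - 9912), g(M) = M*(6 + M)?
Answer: 3297508/4105 ≈ 803.29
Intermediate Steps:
l = -13508/4105 (l = 8/(-3 + (-9*1 - 7675)/(-3596 - 9912)) = 8/(-3 + (-9 - 7675)/(-13508)) = 8/(-3 - 7684*(-1/13508)) = 8/(-3 + 1921/3377) = 8/(-8210/3377) = 8*(-3377/8210) = -13508/4105 ≈ -3.2906)
(-20*(-40) + g(-6)) - l = (-20*(-40) - 6*(6 - 6)) - 1*(-13508/4105) = (800 - 6*0) + 13508/4105 = (800 + 0) + 13508/4105 = 800 + 13508/4105 = 3297508/4105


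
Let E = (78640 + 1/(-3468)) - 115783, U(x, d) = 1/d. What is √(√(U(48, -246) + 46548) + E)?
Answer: √(-649598537775 + 71094*√2816898522)/4182 ≈ 192.16*I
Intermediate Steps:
E = -128811925/3468 (E = (78640 - 1/3468) - 115783 = 272723519/3468 - 115783 = -128811925/3468 ≈ -37143.)
√(√(U(48, -246) + 46548) + E) = √(√(1/(-246) + 46548) - 128811925/3468) = √(√(-1/246 + 46548) - 128811925/3468) = √(√(11450807/246) - 128811925/3468) = √(√2816898522/246 - 128811925/3468) = √(-128811925/3468 + √2816898522/246)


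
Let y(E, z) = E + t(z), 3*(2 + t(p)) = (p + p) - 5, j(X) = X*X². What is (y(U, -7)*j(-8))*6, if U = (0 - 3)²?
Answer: -2048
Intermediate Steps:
j(X) = X³
t(p) = -11/3 + 2*p/3 (t(p) = -2 + ((p + p) - 5)/3 = -2 + (2*p - 5)/3 = -2 + (-5 + 2*p)/3 = -2 + (-5/3 + 2*p/3) = -11/3 + 2*p/3)
U = 9 (U = (-3)² = 9)
y(E, z) = -11/3 + E + 2*z/3 (y(E, z) = E + (-11/3 + 2*z/3) = -11/3 + E + 2*z/3)
(y(U, -7)*j(-8))*6 = ((-11/3 + 9 + (⅔)*(-7))*(-8)³)*6 = ((-11/3 + 9 - 14/3)*(-512))*6 = ((⅔)*(-512))*6 = -1024/3*6 = -2048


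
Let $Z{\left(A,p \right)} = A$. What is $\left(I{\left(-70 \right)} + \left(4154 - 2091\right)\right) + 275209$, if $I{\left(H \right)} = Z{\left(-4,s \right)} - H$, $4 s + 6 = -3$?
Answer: $277338$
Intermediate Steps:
$s = - \frac{9}{4}$ ($s = - \frac{3}{2} + \frac{1}{4} \left(-3\right) = - \frac{3}{2} - \frac{3}{4} = - \frac{9}{4} \approx -2.25$)
$I{\left(H \right)} = -4 - H$
$\left(I{\left(-70 \right)} + \left(4154 - 2091\right)\right) + 275209 = \left(\left(-4 - -70\right) + \left(4154 - 2091\right)\right) + 275209 = \left(\left(-4 + 70\right) + \left(4154 - 2091\right)\right) + 275209 = \left(66 + 2063\right) + 275209 = 2129 + 275209 = 277338$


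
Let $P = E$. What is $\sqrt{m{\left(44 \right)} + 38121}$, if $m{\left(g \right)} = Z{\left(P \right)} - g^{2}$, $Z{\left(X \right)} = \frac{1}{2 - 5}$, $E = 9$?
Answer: $\frac{\sqrt{325662}}{3} \approx 190.22$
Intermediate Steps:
$P = 9$
$Z{\left(X \right)} = - \frac{1}{3}$ ($Z{\left(X \right)} = \frac{1}{-3} = - \frac{1}{3}$)
$m{\left(g \right)} = - \frac{1}{3} - g^{2}$
$\sqrt{m{\left(44 \right)} + 38121} = \sqrt{\left(- \frac{1}{3} - 44^{2}\right) + 38121} = \sqrt{\left(- \frac{1}{3} - 1936\right) + 38121} = \sqrt{- \frac{5809}{3} + 38121} = \sqrt{\frac{108554}{3}} = \frac{\sqrt{325662}}{3}$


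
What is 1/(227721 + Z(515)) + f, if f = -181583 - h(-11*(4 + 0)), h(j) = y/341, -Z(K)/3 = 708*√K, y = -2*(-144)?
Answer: -1022372843438776810/5630307287847 + 236*√515/5503721689 ≈ -1.8158e+5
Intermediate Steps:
y = 288
Z(K) = -2124*√K
h(j) = 288/341
f = -61920091/341 (f = -181583 - 1*288/341 = -181583 - 288/341 = -61920091/341 ≈ -1.8158e+5)
1/(227721 + Z(515)) + f = 1/(227721 - 2124*√515) - 61920091/341 = -61920091/341 + 1/(227721 - 2124*√515)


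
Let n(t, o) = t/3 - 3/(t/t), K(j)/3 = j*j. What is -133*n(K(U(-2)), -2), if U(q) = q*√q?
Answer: 1463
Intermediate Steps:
U(q) = q^(3/2)
K(j) = 3*j² (K(j) = 3*(j*j) = 3*j²)
n(t, o) = -3 + t/3 (n(t, o) = t*(⅓) - 3/1 = t/3 - 3*1 = t/3 - 3 = -3 + t/3)
-133*n(K(U(-2)), -2) = -133*(-3 + (3*((-2)^(3/2))²)/3) = -133*(-3 + (3*(-2*I*√2)²)/3) = -133*(-3 + (3*(-8))/3) = -133*(-3 + (⅓)*(-24)) = -133*(-3 - 8) = -133*(-11) = 1463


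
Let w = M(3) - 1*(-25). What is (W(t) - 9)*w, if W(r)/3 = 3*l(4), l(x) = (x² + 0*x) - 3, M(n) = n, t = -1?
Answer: 3024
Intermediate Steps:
l(x) = -3 + x² (l(x) = (x² + 0) - 3 = x² - 3 = -3 + x²)
w = 28 (w = 3 - 1*(-25) = 3 + 25 = 28)
W(r) = 117 (W(r) = 3*(3*(-3 + 4²)) = 3*(3*(-3 + 16)) = 3*(3*13) = 3*39 = 117)
(W(t) - 9)*w = (117 - 9)*28 = 108*28 = 3024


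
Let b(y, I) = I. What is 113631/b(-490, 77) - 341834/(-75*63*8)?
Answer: 308683787/207900 ≈ 1484.8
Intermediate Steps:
113631/b(-490, 77) - 341834/(-75*63*8) = 113631/77 - 341834/(-75*63*8) = 113631*(1/77) - 341834/((-4725*8)) = 16233/11 - 341834/(-37800) = 16233/11 - 341834*(-1/37800) = 16233/11 + 170917/18900 = 308683787/207900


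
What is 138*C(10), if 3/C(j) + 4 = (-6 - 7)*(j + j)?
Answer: -69/44 ≈ -1.5682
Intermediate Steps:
C(j) = 3/(-4 - 26*j) (C(j) = 3/(-4 + (-6 - 7)*(j + j)) = 3/(-4 - 26*j))
138*C(10) = 138*(-3/(4 + 26*10)) = 138*(-3/(4 + 260)) = 138*(-3/264) = 138*(-3*1/264) = 138*(-1/88) = -69/44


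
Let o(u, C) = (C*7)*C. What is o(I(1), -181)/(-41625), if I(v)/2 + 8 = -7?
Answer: -229327/41625 ≈ -5.5094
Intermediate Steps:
I(v) = -30 (I(v) = -16 + 2*(-7) = -16 - 14 = -30)
o(u, C) = 7*C² (o(u, C) = (7*C)*C = 7*C²)
o(I(1), -181)/(-41625) = (7*(-181)²)/(-41625) = (7*32761)*(-1/41625) = 229327*(-1/41625) = -229327/41625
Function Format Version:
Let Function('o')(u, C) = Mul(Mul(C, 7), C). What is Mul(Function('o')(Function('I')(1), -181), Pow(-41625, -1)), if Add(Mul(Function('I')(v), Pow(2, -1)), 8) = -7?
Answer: Rational(-229327, 41625) ≈ -5.5094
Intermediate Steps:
Function('I')(v) = -30 (Function('I')(v) = Add(-16, Mul(2, -7)) = Add(-16, -14) = -30)
Function('o')(u, C) = Mul(7, Pow(C, 2)) (Function('o')(u, C) = Mul(Mul(7, C), C) = Mul(7, Pow(C, 2)))
Mul(Function('o')(Function('I')(1), -181), Pow(-41625, -1)) = Mul(Mul(7, Pow(-181, 2)), Pow(-41625, -1)) = Mul(Mul(7, 32761), Rational(-1, 41625)) = Mul(229327, Rational(-1, 41625)) = Rational(-229327, 41625)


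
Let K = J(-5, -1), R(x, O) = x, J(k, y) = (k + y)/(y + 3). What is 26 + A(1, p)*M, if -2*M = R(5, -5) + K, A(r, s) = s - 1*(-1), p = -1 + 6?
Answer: 20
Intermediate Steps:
J(k, y) = (k + y)/(3 + y)
p = 5
K = -3 (K = (-5 - 1)/(3 - 1) = -6/2 = (1/2)*(-6) = -3)
A(r, s) = 1 + s (A(r, s) = s + 1 = 1 + s)
M = -1 (M = -(5 - 3)/2 = -1/2*2 = -1)
26 + A(1, p)*M = 26 + (1 + 5)*(-1) = 26 + 6*(-1) = 26 - 6 = 20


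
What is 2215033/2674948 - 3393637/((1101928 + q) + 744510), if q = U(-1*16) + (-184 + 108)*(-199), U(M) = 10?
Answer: -309647443375/311225518641 ≈ -0.99493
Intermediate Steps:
q = 15134 (q = 10 + (-184 + 108)*(-199) = 10 - 76*(-199) = 10 + 15124 = 15134)
2215033/2674948 - 3393637/((1101928 + q) + 744510) = 2215033/2674948 - 3393637/((1101928 + 15134) + 744510) = 2215033*(1/2674948) - 3393637/(1117062 + 744510) = 2215033/2674948 - 3393637/1861572 = -309647443375/311225518641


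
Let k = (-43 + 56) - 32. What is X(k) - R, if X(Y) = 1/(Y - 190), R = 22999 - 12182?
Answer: -2260754/209 ≈ -10817.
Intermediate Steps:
k = -19 (k = 13 - 32 = -19)
R = 10817
X(Y) = 1/(-190 + Y)
X(k) - R = 1/(-190 - 19) - 1*10817 = 1/(-209) - 10817 = -1/209 - 10817 = -2260754/209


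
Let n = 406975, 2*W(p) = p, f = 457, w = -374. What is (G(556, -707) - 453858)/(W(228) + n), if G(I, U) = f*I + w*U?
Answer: 64652/407089 ≈ 0.15882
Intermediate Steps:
W(p) = p/2
G(I, U) = -374*U + 457*I (G(I, U) = 457*I - 374*U = -374*U + 457*I)
(G(556, -707) - 453858)/(W(228) + n) = ((-374*(-707) + 457*556) - 453858)/((½)*228 + 406975) = ((264418 + 254092) - 453858)/(114 + 406975) = (518510 - 453858)/407089 = 64652*(1/407089) = 64652/407089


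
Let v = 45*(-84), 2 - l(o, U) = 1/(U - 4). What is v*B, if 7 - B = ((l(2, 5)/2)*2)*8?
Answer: 3780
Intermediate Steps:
l(o, U) = 2 - 1/(-4 + U) (l(o, U) = 2 - 1/(U - 4) = 2 - 1/(-4 + U))
v = -3780
B = -1 (B = 7 - (((-9 + 2*5)/(-4 + 5))/2)*2*8 = 7 - (((-9 + 10)/1)*(½))*2*8 = 7 - ((1*1)*(½))*2*8 = 7 - (1*(½))*2*8 = 7 - (½)*2*8 = 7 - 8 = -1)
v*B = -3780*(-1) = 3780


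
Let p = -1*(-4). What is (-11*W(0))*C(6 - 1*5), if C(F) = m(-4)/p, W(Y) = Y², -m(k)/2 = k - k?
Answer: 0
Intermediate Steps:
p = 4
m(k) = 0 (m(k) = -2*(k - k) = -2*0 = 0)
C(F) = 0 (C(F) = 0/4 = 0*(¼) = 0)
(-11*W(0))*C(6 - 1*5) = -11*0²*0 = -11*0*0 = 0*0 = 0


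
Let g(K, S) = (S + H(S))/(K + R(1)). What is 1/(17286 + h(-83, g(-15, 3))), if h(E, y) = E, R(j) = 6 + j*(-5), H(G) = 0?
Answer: 1/17203 ≈ 5.8129e-5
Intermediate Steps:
R(j) = 6 - 5*j
g(K, S) = S/(1 + K) (g(K, S) = (S + 0)/(K + (6 - 5*1)) = S/(K + (6 - 5)) = S/(K + 1) = S/(1 + K))
1/(17286 + h(-83, g(-15, 3))) = 1/(17286 - 83) = 1/17203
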